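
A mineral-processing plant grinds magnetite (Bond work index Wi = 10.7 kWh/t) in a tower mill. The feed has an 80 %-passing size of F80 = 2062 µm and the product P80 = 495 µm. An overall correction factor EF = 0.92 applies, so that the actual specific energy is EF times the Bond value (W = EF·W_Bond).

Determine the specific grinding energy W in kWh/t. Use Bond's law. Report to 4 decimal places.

W = 2.2567 kWh/t

W = 10·Wi·[P80^(−½) − F80^(−½)]
1/√495 = 0.044947;  1/√2062 = 0.022022
W = 10·10.7·(0.044947 − 0.022022) = 2.4529 kWh/t
With EF = 0.92: W = 2.4529·0.92 = 2.2567 kWh/t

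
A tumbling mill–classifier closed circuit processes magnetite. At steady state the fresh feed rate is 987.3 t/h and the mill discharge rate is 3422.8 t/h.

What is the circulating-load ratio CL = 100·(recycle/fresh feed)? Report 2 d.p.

CL = 246.68 %

Mill node: discharge = fresh + recycle.
R = M − F = 3422.8 − 987.3 = 2435.5 t/h
CL = 100·R/F = 100·2435.5/987.3 = 246.68 %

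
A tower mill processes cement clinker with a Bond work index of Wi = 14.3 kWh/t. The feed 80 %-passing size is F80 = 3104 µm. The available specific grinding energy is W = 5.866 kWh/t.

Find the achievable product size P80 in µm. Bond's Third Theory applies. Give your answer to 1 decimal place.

Bond: W = 10·Wi·(1/√P80 − 1/√F80)
1/√P80 = 1/√F80 + W/(10·Wi)
  = 5.8660/(10·14.3) + 1/√3104 = 0.041021 + 0.017949 = 0.058970
P80 = (1/0.058970)² = 16.9578² = 287.57 µm

P80 = 287.6 µm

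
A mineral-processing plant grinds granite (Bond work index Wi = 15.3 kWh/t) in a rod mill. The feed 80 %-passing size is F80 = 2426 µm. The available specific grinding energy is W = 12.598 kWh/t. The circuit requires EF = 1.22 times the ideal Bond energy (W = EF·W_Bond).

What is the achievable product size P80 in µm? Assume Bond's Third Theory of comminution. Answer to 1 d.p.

P80 = 129.7 µm

W = 10·Wi·(P80^(-½) − F80^(-½))
W_Bond = W / EF = 12.598 / 1.22 = 10.3262 kWh/t
⇒ 1/√P80 = W_Bond/(10·Wi) + 1/√F80
  = 10.3262/(10·15.3) + 1/√2426 = 0.067492 + 0.020303 = 0.087794
P80 = (1/0.087794)² = 11.3902² = 129.74 µm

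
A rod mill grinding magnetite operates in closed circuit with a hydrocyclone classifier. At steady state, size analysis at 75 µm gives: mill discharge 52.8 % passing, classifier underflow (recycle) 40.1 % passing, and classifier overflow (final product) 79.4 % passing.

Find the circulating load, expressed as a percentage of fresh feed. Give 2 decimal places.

Let r = R/F. Size balance at 75 µm:
(1+r)d = ru + o → r = (o−d)/(d−u)
r = (79.4 − 52.8)/(52.8 − 40.1) = 26.6/12.7 = 2.0945
CL = 100·r = 209.45 %

CL = 209.45 %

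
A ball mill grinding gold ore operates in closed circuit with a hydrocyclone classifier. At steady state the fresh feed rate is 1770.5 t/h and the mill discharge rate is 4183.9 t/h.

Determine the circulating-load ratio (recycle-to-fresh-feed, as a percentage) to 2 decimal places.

M = F + R at steady state, so:
R = M − F = 4183.9 − 1770.5 = 2413.4 t/h
CL = 100·R/F = 100·2413.4/1770.5 = 136.31 %

CL = 136.31 %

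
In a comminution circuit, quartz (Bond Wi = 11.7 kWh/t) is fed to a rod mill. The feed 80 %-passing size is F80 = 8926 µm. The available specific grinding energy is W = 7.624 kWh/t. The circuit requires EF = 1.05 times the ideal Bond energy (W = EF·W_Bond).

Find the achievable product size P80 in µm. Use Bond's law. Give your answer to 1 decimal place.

P80 = 189.5 µm

Bond: W = 10·Wi·(1/√P80 − 1/√F80)
W_Bond = W / EF = 7.624 / 1.05 = 7.2610 kWh/t
P80^(−½) = W_Bond/(10 Wi) + F80^(−½)
  = 7.2610/(10·11.7) + 1/√8926 = 0.062059 + 0.010585 = 0.072644
P80 = (1/0.072644)² = 13.7658² = 189.50 µm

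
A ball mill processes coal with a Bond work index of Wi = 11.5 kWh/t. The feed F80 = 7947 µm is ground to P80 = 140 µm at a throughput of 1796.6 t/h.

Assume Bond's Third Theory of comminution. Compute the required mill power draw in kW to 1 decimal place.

W = 10·Wi·(P80^(-½) − F80^(-½))
W = 10·11.5·(1/√140 − 1/√7947) = 10·11.5·(0.073298) = 8.4293 kWh/t
P = W·T = 8.4293·1796.6 = 15144.0 kW

P = 15144.0 kW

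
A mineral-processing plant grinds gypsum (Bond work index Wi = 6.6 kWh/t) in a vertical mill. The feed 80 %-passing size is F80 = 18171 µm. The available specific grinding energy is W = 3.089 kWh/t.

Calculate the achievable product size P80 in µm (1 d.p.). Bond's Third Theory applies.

P80 = 340.1 µm

W = 10·Wi·[P80^(−½) − F80^(−½)]
P80^-0.5 = F80^-0.5 + W/(10 Wi)
  = 3.0890/(10·6.6) + 1/√18171 = 0.046803 + 0.007418 = 0.054221
P80 = (1/0.054221)² = 18.4429² = 340.14 µm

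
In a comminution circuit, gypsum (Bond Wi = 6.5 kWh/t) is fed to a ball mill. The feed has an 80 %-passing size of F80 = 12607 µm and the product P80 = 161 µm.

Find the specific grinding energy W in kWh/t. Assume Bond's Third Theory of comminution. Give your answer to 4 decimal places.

Bond:  W = 10 Wi (1/√P − 1/√F)
1/√161 = 0.078811;  1/√12607 = 0.008906
W = 10·6.5·(0.078811 − 0.008906) = 4.5438 kWh/t

W = 4.5438 kWh/t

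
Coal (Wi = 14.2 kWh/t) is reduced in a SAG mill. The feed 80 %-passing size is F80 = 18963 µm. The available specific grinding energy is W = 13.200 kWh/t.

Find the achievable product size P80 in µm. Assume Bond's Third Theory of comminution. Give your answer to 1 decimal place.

P80 = 99.6 µm

Bond:  W = 10 Wi (1/√P − 1/√F)
⇒ 1/√P80 = W/(10·Wi) + 1/√F80
  = 13.2000/(10·14.2) + 1/√18963 = 0.092958 + 0.007262 = 0.100220
P80 = (1/0.100220)² = 9.9781² = 99.56 µm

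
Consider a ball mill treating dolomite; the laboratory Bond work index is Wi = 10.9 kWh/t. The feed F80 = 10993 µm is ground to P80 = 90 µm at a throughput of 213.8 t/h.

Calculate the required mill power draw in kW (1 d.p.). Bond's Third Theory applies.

W = 10·Wi·[P80^(−½) − F80^(−½)]
W = 10·10.9·(1/√90 − 1/√10993) = 10·10.9·(0.095872) = 10.4500 kWh/t
Power = W × throughput = 10.4500 kWh/t × 213.8 t/h = 2234.2 kW

P = 2234.2 kW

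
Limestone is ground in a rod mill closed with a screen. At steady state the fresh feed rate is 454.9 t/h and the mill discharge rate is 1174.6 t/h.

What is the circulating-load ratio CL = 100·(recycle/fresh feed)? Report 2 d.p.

CL = 158.21 %

Discharge = new feed + return, hence
R = M − F = 1174.6 − 454.9 = 719.7 t/h
CL = 100·R/F = 100·719.7/454.9 = 158.21 %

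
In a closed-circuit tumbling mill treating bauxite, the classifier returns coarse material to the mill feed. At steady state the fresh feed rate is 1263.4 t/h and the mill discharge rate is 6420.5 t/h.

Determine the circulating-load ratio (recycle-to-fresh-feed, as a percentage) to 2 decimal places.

CL = 408.19 %

Steady state: M = F + R.
R = M − F = 6420.5 − 1263.4 = 5157.1 t/h
CL = 100·R/F = 100·5157.1/1263.4 = 408.19 %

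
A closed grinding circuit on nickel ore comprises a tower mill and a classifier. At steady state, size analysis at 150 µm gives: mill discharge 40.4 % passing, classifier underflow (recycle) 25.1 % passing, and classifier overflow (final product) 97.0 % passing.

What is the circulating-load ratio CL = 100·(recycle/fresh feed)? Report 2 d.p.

Classifier node, passing 150 µm:
Fd + Rd = Ru + Fo ⇒ R/F = (o−d)/(d−u)
r = (97.0 − 40.4)/(40.4 − 25.1) = 56.6/15.3 = 3.6993
CL = 100·r = 369.93 %

CL = 369.93 %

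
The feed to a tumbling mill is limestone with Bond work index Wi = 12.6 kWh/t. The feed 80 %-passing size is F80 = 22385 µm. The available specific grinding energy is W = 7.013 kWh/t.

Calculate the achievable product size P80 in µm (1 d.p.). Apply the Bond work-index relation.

Bond: W = 10·Wi·(1/√P80 − 1/√F80)
P80^-0.5 = F80^-0.5 + W/(10 Wi)
  = 7.0130/(10·12.6) + 1/√22385 = 0.055659 + 0.006684 = 0.062342
P80 = (1/0.062342)² = 16.0404² = 257.30 µm

P80 = 257.3 µm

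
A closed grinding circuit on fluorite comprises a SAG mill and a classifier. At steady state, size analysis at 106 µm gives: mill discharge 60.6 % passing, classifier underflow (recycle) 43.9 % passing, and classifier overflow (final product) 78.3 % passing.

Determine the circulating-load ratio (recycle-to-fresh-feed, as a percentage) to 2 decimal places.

Two-product formula at 106 µm:
(1+r)d = ru + o → r = (o−d)/(d−u)
r = (78.3 − 60.6)/(60.6 − 43.9) = 17.7/16.7 = 1.0599
CL = 100·r = 105.99 %

CL = 105.99 %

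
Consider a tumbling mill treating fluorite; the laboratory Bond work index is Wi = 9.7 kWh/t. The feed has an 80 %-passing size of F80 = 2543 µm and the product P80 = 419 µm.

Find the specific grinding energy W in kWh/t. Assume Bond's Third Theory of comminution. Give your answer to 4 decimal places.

W = 2.8152 kWh/t

W = 10 Wi / √P80 − 10 Wi / √F80
1/√419 = 0.048853;  1/√2543 = 0.019830
W = 10·9.7·(0.048853 − 0.019830) = 2.8152 kWh/t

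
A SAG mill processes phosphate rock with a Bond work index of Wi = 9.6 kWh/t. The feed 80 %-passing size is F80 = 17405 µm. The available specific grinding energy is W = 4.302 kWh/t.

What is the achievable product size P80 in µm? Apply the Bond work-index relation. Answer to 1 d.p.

Bond: W = 10·Wi·(1/√P80 − 1/√F80)
P80^-0.5 = F80^-0.5 + W/(10 Wi)
  = 4.3020/(10·9.6) + 1/√17405 = 0.044812 + 0.007580 = 0.052392
P80 = (1/0.052392)² = 19.0867² = 364.30 µm

P80 = 364.3 µm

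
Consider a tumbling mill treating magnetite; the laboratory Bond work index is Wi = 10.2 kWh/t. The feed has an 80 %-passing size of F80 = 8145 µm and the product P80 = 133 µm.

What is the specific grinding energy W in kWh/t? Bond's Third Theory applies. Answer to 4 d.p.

W = 7.7143 kWh/t

W = 10 Wi (P80^-0.5 − F80^-0.5)
1/√133 = 0.086711;  1/√8145 = 0.011080
W = 10·10.2·(0.086711 − 0.011080) = 7.7143 kWh/t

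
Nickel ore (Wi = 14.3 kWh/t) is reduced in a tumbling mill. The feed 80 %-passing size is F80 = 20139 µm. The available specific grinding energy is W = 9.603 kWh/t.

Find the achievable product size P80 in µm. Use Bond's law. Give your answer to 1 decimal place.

W = 10·Wi·(P80^(-½) − F80^(-½))
P80^-0.5 = F80^-0.5 + W/(10 Wi)
  = 9.6030/(10·14.3) + 1/√20139 = 0.067154 + 0.007047 = 0.074200
P80 = (1/0.074200)² = 13.4770² = 181.63 µm

P80 = 181.6 µm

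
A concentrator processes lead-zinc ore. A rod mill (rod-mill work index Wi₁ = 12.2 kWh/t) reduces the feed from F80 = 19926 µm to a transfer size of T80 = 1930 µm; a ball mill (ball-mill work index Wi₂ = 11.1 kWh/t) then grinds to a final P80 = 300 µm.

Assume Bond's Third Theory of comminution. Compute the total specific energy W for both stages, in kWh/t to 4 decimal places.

W = 5.7947 kWh/t

Bond:  W = 10 Wi (1/√P − 1/√F)
Stage 1 (19926→1930 µm, Wi₁=12.2): W₁ = 10·12.2·(0.022763 − 0.007084) = 1.9128 kWh/t
Stage 2 (1930→300 µm, Wi₂=11.1): W₂ = 10·11.1·(0.057735 − 0.022763) = 3.8819 kWh/t
W = W₁ + W₂ = 1.9128 + 3.8819 = 5.7947 kWh/t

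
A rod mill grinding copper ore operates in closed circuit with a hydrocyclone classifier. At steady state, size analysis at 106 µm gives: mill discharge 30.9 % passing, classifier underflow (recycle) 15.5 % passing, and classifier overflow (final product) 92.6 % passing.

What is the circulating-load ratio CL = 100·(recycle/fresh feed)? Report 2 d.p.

CL = 400.65 %

Balance %-passing 106 µm (r = R/F):
(1+r)d = ru + o → r = (o−d)/(d−u)
r = (92.6 − 30.9)/(30.9 − 15.5) = 61.7/15.4 = 4.0065
CL = 100·r = 400.65 %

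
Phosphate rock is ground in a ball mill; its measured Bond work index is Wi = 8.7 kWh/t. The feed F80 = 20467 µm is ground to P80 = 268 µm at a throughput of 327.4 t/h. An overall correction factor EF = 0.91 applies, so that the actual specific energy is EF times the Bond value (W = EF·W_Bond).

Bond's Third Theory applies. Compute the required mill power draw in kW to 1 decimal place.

P = 1402.2 kW

W = 10·Wi·[P80^(−½) − F80^(−½)]
W = 10·8.7·(1/√268 − 1/√20467) = 10·8.7·(0.054095) = 4.7062 kWh/t
With EF = 0.91: W = 4.7062·0.91 = 4.2827 kWh/t
P_mill = W·ṁ = 4.2827·327.4 = 1402.2 kW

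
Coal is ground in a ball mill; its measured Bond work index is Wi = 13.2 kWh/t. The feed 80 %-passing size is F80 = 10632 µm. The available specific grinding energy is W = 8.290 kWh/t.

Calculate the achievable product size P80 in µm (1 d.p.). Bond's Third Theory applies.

W = 10·Wi·[P80^(−½) − F80^(−½)]
1/√P80 = 1/√F80 + W/(10·Wi)
  = 8.2900/(10·13.2) + 1/√10632 = 0.062803 + 0.009698 = 0.072501
P80 = (1/0.072501)² = 13.7929² = 190.24 µm

P80 = 190.2 µm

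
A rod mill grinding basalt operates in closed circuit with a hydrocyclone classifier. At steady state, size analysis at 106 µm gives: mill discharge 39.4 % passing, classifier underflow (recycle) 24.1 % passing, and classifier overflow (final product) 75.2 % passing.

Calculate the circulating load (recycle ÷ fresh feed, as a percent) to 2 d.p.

Let r = R/F. Size balance at 106 µm:
Fd + Rd = Ru + Fo ⇒ R/F = (o−d)/(d−u)
r = (75.2 − 39.4)/(39.4 − 24.1) = 35.8/15.3 = 2.3399
CL = 100·r = 233.99 %

CL = 233.99 %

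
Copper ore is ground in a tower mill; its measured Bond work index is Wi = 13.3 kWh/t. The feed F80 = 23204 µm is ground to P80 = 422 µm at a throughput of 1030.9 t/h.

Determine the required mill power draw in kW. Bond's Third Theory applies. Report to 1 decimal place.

W = 10·Wi·(P80^(-½) − F80^(-½))
W = 10·13.3·(1/√422 − 1/√23204) = 10·13.3·(0.042114) = 5.6012 kWh/t
P_mill = W·ṁ = 5.6012·1030.9 = 5774.3 kW

P = 5774.3 kW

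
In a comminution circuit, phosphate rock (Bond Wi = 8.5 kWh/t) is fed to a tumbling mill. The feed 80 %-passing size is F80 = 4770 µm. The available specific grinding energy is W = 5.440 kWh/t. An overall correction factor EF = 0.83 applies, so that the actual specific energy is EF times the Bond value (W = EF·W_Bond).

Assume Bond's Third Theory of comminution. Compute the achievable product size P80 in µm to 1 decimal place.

W_Bond = 10·Wi·(1/√P₈₀ − 1/√F₈₀)
W_Bond = W / EF = 5.440 / 0.83 = 6.5542 kWh/t
⇒ 1/√P80 = W_Bond/(10·Wi) + 1/√F80
  = 6.5542/(10·8.5) + 1/√4770 = 0.077108 + 0.014479 = 0.091588
P80 = (1/0.091588)² = 10.9185² = 119.21 µm

P80 = 119.2 µm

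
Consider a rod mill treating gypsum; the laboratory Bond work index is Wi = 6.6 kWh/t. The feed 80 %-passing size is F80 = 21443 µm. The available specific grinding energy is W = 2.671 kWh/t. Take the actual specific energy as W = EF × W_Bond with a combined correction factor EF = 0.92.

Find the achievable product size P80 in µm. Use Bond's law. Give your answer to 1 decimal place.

Bond:  W = 10 Wi (1/√P − 1/√F)
W_Bond = W / EF = 2.671 / 0.92 = 2.9033 kWh/t
P80^-0.5 = F80^-0.5 + W_Bond/(10 Wi)
  = 2.9033/(10·6.6) + 1/√21443 = 0.043989 + 0.006829 = 0.050818
P80 = (1/0.050818)² = 19.6781² = 387.23 µm

P80 = 387.2 µm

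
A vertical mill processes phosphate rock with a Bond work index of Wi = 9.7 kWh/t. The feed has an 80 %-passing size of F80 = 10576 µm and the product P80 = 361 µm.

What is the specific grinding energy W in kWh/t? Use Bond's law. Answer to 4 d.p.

W = 4.1620 kWh/t

Bond: W = 10·Wi·(1/√P80 − 1/√F80)
1/√361 = 0.052632;  1/√10576 = 0.009724
W = 10·9.7·(0.052632 − 0.009724) = 4.1620 kWh/t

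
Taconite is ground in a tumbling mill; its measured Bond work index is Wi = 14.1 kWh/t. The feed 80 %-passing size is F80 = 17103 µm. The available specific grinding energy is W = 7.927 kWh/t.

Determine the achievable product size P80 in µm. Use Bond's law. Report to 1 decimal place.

W = 10 Wi (1/√P80 − 1/√F80)  [Bond]
P80^(−½) = W/(10 Wi) + F80^(−½)
  = 7.9270/(10·14.1) + 1/√17103 = 0.056220 + 0.007647 = 0.063866
P80 = (1/0.063866)² = 15.6577² = 245.16 µm

P80 = 245.2 µm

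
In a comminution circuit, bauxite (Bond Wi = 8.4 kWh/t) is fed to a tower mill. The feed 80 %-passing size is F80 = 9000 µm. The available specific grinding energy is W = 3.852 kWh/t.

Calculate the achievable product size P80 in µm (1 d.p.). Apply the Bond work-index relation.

P80 = 314.4 µm

Bond: W = 10·Wi·(1/√P80 − 1/√F80)
1/√P80 = 1/√F80 + W/(10·Wi)
  = 3.8520/(10·8.4) + 1/√9000 = 0.045857 + 0.010541 = 0.056398
P80 = (1/0.056398)² = 17.7311² = 314.39 µm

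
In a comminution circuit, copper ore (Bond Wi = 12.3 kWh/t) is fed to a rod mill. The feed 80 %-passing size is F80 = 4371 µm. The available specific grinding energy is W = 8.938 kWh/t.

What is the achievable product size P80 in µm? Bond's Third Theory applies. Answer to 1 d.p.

W = 10 Wi / √P80 − 10 Wi / √F80
⇒ 1/√P80 = W/(10 Wi) + 1/√F80
  = 8.9380/(10·12.3) + 1/√4371 = 0.072667 + 0.015125 = 0.087792
P80 = (1/0.087792)² = 11.3905² = 129.74 µm

P80 = 129.7 µm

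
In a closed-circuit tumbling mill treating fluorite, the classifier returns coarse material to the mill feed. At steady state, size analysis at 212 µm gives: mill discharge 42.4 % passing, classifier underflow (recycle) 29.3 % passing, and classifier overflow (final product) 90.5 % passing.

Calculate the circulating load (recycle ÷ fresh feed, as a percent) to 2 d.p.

Two-product formula at 212 µm:
r = (o − d)/(d − u)
r = (90.5 − 42.4)/(42.4 − 29.3) = 48.1/13.1 = 3.6718
CL = 100·r = 367.18 %

CL = 367.18 %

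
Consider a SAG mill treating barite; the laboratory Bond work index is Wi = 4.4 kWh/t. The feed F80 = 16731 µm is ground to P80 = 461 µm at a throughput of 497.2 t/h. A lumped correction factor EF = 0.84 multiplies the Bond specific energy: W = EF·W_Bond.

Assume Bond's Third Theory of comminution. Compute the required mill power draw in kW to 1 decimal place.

P = 713.8 kW

W = 10 Wi (P80^-0.5 − F80^-0.5)
W = 10·4.4·(1/√461 − 1/√16731) = 10·4.4·(0.038844) = 1.7091 kWh/t
W_actual = 0.84 × 1.7091 = 1.4357 kWh/t
Mill draw = 1.4357 × 497.2 = 713.8 kW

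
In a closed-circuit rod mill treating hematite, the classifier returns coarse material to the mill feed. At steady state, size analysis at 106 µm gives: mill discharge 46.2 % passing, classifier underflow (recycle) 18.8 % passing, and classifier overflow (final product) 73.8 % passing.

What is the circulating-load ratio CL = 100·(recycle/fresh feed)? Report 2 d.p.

Classifier node, passing 106 µm:
d + r·d = r·u + o → r(d−u) = o−d
r = (73.8 − 46.2)/(46.2 − 18.8) = 27.6/27.4 = 1.0073
CL = 100·r = 100.73 %

CL = 100.73 %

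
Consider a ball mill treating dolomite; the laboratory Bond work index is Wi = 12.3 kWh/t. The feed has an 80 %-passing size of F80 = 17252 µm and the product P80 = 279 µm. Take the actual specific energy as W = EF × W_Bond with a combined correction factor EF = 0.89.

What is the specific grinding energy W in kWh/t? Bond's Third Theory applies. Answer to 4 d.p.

W = 5.7204 kWh/t

W = 10 Wi (1/√P80 − 1/√F80)  [Bond]
1/√279 = 0.059868;  1/√17252 = 0.007613
W = 10·12.3·(0.059868 − 0.007613) = 6.4274 kWh/t
With EF = 0.89: W = 6.4274·0.89 = 5.7204 kWh/t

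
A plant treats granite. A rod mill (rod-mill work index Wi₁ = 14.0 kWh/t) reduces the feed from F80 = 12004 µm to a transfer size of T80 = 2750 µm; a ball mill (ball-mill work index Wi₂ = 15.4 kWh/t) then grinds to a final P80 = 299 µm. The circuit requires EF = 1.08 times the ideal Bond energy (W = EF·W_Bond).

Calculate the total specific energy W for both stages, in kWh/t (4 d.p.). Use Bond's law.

W = 10 Wi / √P80 − 10 Wi / √F80
Stage 1 (12004→2750 µm, Wi₁=14.0): W₁ = 10·14.0·(0.019069 − 0.009127) = 1.3919 kWh/t
Stage 2 (2750→299 µm, Wi₂=15.4): W₂ = 10·15.4·(0.057831 − 0.019069) = 5.9694 kWh/t
W = W₁ + W₂ = 1.3919 + 5.9694 = 7.3613 kWh/t
W_actual = 1.08 × 7.3613 = 7.9502 kWh/t

W = 7.9502 kWh/t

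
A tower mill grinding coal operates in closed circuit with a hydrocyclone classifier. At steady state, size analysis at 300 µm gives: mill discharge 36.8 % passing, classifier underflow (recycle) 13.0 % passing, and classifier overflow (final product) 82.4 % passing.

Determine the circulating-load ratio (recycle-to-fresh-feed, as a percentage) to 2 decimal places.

Classifier node, passing 300 µm:
(1+r)·d = r·u + o ⇒ r = (o−d)/(d−u)
r = (82.4 − 36.8)/(36.8 − 13.0) = 45.6/23.8 = 1.9160
CL = 100·r = 191.60 %

CL = 191.60 %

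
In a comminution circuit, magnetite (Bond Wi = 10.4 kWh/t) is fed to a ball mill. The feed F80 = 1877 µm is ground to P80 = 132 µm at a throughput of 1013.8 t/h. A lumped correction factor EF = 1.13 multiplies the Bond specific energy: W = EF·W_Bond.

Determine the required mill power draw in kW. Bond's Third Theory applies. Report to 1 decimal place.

W = 10 Wi (P80^-0.5 − F80^-0.5)
W = 10·10.4·(1/√132 − 1/√1877) = 10·10.4·(0.063957) = 6.6515 kWh/t
Corrected W = EF·W_Bond = 1.13·6.6515 = 7.5162 kWh/t
Mill draw = 7.5162 × 1013.8 = 7620.0 kW

P = 7620.0 kW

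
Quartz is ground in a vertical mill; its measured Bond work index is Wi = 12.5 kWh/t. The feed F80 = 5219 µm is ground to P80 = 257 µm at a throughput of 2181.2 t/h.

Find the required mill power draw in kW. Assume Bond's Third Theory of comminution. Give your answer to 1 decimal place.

P = 13233.4 kW

W = 10·Wi·(P80^(-½) − F80^(-½))
W = 10·12.5·(1/√257 − 1/√5219) = 10·12.5·(0.048536) = 6.0670 kWh/t
P_mill = W·ṁ = 6.0670·2181.2 = 13233.4 kW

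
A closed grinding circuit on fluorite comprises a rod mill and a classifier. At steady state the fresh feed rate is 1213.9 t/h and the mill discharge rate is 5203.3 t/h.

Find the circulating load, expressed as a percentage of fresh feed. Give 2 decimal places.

Steady state: M = F + R.
R = M − F = 5203.3 − 1213.9 = 3989.4 t/h
CL = 100·R/F = 100·3989.4/1213.9 = 328.64 %

CL = 328.64 %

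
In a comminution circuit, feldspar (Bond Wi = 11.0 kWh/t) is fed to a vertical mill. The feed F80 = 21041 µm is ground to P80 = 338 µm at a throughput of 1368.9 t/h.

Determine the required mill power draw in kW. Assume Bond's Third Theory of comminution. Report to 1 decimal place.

P = 7152.3 kW

W_Bond = 10·Wi·(1/√P₈₀ − 1/√F₈₀)
W = 10·11.0·(1/√338 − 1/√21041) = 10·11.0·(0.047499) = 5.2249 kWh/t
Power = W × throughput = 5.2249 kWh/t × 1368.9 t/h = 7152.3 kW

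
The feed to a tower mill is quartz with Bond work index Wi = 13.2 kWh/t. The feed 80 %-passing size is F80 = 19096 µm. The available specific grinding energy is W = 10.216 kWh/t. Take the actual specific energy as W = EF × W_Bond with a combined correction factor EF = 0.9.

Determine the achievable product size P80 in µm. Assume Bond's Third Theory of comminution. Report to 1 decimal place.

W = 10 Wi / √P80 − 10 Wi / √F80
W_Bond = W / EF = 10.216 / 0.9 = 11.3511 kWh/t
1/√P80 = 1/√F80 + W_Bond/(10·Wi)
  = 11.3511/(10·13.2) + 1/√19096 = 0.085993 + 0.007237 = 0.093230
P80 = (1/0.093230)² = 10.7262² = 115.05 µm

P80 = 115.1 µm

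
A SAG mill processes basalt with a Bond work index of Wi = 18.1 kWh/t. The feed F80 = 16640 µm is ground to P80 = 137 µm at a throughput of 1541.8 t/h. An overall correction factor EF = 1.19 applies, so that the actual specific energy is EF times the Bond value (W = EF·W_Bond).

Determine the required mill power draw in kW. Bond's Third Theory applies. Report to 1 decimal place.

W = 10 Wi / √P80 − 10 Wi / √F80
W = 10·18.1·(1/√137 − 1/√16640) = 10·18.1·(0.077684) = 14.0607 kWh/t
W_actual = 1.19 × 14.0607 = 16.7323 kWh/t
P = W·T = 16.7323·1541.8 = 25797.8 kW

P = 25797.8 kW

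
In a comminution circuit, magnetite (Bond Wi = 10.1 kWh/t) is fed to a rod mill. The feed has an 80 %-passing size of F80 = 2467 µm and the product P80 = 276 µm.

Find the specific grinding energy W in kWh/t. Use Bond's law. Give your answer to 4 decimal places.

W = 4.0460 kWh/t

W = 10 Wi / √P80 − 10 Wi / √F80
1/√276 = 0.060193;  1/√2467 = 0.020133
W = 10·10.1·(0.060193 − 0.020133) = 4.0460 kWh/t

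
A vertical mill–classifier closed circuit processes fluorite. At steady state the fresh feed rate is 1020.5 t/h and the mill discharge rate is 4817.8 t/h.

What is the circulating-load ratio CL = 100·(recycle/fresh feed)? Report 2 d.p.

M = F + R at steady state, so:
R = M − F = 4817.8 − 1020.5 = 3797.3 t/h
CL = 100·R/F = 100·3797.3/1020.5 = 372.10 %

CL = 372.10 %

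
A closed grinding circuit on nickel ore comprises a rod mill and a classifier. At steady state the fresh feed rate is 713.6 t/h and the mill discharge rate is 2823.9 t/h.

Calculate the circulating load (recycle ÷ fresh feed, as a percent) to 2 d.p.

CL = 295.73 %

Discharge = new feed + return, hence
R = M − F = 2823.9 − 713.6 = 2110.3 t/h
CL = 100·R/F = 100·2110.3/713.6 = 295.73 %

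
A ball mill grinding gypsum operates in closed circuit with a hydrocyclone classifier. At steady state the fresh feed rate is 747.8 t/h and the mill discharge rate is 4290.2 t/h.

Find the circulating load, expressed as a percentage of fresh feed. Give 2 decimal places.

CL = 473.71 %

Mill node: discharge = fresh + recycle.
R = M − F = 4290.2 − 747.8 = 3542.4 t/h
CL = 100·R/F = 100·3542.4/747.8 = 473.71 %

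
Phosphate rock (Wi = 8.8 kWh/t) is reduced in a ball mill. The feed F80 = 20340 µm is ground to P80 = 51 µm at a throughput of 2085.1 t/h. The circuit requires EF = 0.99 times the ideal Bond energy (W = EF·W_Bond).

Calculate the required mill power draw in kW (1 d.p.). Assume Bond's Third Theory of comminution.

Bond: W = 10·Wi·(1/√P80 − 1/√F80)
W = 10·8.8·(1/√51 − 1/√20340) = 10·8.8·(0.133016) = 11.7054 kWh/t
With EF = 0.99: W = 11.7054·0.99 = 11.5884 kWh/t
P_mill = W·ṁ = 11.5884·2085.1 = 24162.9 kW

P = 24162.9 kW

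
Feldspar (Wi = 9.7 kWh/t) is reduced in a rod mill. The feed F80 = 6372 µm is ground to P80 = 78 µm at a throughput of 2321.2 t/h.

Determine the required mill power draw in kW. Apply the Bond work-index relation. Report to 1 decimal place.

P = 22673.3 kW

W_Bond = 10·Wi·(1/√P₈₀ − 1/√F₈₀)
W = 10·9.7·(1/√78 − 1/√6372) = 10·9.7·(0.100700) = 9.7679 kWh/t
P_mill = W·ṁ = 9.7679·2321.2 = 22673.3 kW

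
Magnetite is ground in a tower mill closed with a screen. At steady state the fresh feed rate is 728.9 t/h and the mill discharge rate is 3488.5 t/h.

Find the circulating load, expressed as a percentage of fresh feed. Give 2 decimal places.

M = F + R at steady state, so:
R = M − F = 3488.5 − 728.9 = 2759.6 t/h
CL = 100·R/F = 100·2759.6/728.9 = 378.60 %

CL = 378.60 %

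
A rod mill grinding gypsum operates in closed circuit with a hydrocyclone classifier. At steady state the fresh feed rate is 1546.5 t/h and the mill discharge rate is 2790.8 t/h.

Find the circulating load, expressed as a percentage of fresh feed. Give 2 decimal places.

Mill node: discharge = fresh + recycle.
R = M − F = 2790.8 − 1546.5 = 1244.3 t/h
CL = 100·R/F = 100·1244.3/1546.5 = 80.46 %

CL = 80.46 %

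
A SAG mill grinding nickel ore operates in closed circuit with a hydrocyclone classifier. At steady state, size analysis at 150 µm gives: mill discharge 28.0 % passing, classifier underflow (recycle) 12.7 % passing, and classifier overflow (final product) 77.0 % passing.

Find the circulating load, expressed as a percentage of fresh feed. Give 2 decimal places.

Let r = R/F. Size balance at 150 µm:
Fd + Rd = Ru + Fo ⇒ R/F = (o−d)/(d−u)
r = (77.0 − 28.0)/(28.0 − 12.7) = 49.0/15.3 = 3.2026
CL = 100·r = 320.26 %

CL = 320.26 %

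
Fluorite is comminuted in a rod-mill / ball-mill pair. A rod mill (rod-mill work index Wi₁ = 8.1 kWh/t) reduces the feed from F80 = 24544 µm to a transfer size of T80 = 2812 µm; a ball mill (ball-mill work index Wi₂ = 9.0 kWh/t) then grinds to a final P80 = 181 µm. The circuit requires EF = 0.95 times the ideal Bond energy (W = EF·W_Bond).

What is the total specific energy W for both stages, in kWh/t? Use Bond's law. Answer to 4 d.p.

W = 5.7028 kWh/t

W = 10 Wi (P80^-0.5 − F80^-0.5)
Stage 1 (24544→2812 µm, Wi₁=8.1): W₁ = 10·8.1·(0.018858 − 0.006383) = 1.0105 kWh/t
Stage 2 (2812→181 µm, Wi₂=9.0): W₂ = 10·9.0·(0.074329 − 0.018858) = 4.9924 kWh/t
W = W₁ + W₂ = 1.0105 + 4.9924 = 6.0029 kWh/t
With EF = 0.95: W = 6.0029·0.95 = 5.7028 kWh/t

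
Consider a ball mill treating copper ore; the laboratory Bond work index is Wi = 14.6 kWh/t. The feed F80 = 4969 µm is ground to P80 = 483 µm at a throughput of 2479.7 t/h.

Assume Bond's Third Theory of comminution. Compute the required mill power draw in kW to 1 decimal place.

W_Bond = 10·Wi·(1/√P₈₀ − 1/√F₈₀)
W = 10·14.6·(1/√483 − 1/√4969) = 10·14.6·(0.031315) = 4.5720 kWh/t
Power = W × throughput = 4.5720 kWh/t × 2479.7 t/h = 11337.3 kW

P = 11337.3 kW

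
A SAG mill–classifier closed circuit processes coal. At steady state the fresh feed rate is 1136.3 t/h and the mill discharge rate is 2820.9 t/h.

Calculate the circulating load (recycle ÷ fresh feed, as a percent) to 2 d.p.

CL = 148.25 %

M = F + R at steady state, so:
R = M − F = 2820.9 − 1136.3 = 1684.6 t/h
CL = 100·R/F = 100·1684.6/1136.3 = 148.25 %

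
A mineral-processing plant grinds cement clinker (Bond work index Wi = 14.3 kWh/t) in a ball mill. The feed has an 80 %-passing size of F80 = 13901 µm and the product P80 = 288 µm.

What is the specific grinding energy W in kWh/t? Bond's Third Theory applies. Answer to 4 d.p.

W = 10 Wi (1/√P80 − 1/√F80)  [Bond]
1/√288 = 0.058926;  1/√13901 = 0.008482
W = 10·14.3·(0.058926 − 0.008482) = 7.2135 kWh/t

W = 7.2135 kWh/t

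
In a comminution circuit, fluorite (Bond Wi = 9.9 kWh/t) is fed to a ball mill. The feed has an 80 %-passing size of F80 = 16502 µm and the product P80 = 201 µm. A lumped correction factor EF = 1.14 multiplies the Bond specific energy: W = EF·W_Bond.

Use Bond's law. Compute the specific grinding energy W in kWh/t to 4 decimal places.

W = 10·Wi·[P80^(−½) − F80^(−½)]
1/√201 = 0.070535;  1/√16502 = 0.007785
W = 10·9.9·(0.070535 − 0.007785) = 6.2123 kWh/t
Corrected W = EF·W_Bond = 1.14·6.2123 = 7.0820 kWh/t

W = 7.0820 kWh/t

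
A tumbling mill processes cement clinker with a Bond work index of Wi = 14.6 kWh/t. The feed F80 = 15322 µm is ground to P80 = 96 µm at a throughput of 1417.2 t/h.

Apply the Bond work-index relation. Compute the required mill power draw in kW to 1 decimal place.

W = 10 Wi / √P80 − 10 Wi / √F80
W = 10·14.6·(1/√96 − 1/√15322) = 10·14.6·(0.093983) = 13.7216 kWh/t
P_mill = W·ṁ = 13.7216·1417.2 = 19446.2 kW

P = 19446.2 kW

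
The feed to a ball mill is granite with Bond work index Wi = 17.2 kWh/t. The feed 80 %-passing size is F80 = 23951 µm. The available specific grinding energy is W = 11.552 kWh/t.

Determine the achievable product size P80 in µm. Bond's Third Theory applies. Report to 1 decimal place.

W = 10 Wi (1/√P80 − 1/√F80)  [Bond]
⇒ 1/√P80 = W/(10·Wi) + 1/√F80
  = 11.5520/(10·17.2) + 1/√23951 = 0.067163 + 0.006462 = 0.073624
P80 = (1/0.073624)² = 13.5825² = 184.48 µm

P80 = 184.5 µm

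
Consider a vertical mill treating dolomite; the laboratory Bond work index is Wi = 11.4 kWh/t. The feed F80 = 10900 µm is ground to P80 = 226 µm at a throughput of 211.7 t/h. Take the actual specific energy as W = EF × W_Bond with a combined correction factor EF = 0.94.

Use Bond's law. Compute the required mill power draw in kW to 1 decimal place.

W = 10·Wi·(P80^(-½) − F80^(-½))
W = 10·11.4·(1/√226 − 1/√10900) = 10·11.4·(0.056941) = 6.4912 kWh/t
With EF = 0.94: W = 6.4912·0.94 = 6.1018 kWh/t
Power = W × throughput = 6.1018 kWh/t × 211.7 t/h = 1291.7 kW

P = 1291.7 kW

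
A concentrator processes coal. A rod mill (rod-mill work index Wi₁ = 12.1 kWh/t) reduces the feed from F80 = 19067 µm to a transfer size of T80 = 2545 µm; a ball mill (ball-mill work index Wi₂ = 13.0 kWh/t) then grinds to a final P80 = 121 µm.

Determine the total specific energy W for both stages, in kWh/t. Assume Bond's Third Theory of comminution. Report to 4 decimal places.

Bond:  W = 10 Wi (1/√P − 1/√F)
Stage 1 (19067→2545 µm, Wi₁=12.1): W₁ = 10·12.1·(0.019822 − 0.007242) = 1.5222 kWh/t
Stage 2 (2545→121 µm, Wi₂=13.0): W₂ = 10·13.0·(0.090909 − 0.019822) = 9.2413 kWh/t
W = W₁ + W₂ = 1.5222 + 9.2413 = 10.7635 kWh/t

W = 10.7635 kWh/t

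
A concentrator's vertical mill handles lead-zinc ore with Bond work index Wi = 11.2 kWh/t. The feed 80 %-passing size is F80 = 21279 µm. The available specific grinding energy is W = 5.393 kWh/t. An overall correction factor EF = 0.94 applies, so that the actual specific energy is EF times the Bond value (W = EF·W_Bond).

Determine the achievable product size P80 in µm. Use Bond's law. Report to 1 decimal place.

W = 10 Wi (1/√P80 − 1/√F80)  [Bond]
W_Bond = W / EF = 5.393 / 0.94 = 5.7372 kWh/t
⇒ 1/√P80 = W_Bond/(10·Wi) + 1/√F80
  = 5.7372/(10·11.2) + 1/√21279 = 0.051225 + 0.006855 = 0.058081
P80 = (1/0.058081)² = 17.2175² = 296.44 µm

P80 = 296.4 µm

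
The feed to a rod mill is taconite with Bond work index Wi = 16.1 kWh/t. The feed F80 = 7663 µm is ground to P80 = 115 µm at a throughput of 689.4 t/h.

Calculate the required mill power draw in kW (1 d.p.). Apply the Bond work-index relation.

W = 10·Wi·[P80^(−½) − F80^(−½)]
W = 10·16.1·(1/√115 − 1/√7663) = 10·16.1·(0.081827) = 13.1741 kWh/t
P = W·T = 13.1741·689.4 = 9082.3 kW

P = 9082.3 kW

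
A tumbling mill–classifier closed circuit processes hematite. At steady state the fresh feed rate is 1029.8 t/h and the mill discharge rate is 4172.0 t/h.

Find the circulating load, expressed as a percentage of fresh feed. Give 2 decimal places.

CL = 305.13 %

M = F + R at steady state, so:
R = M − F = 4172.0 − 1029.8 = 3142.2 t/h
CL = 100·R/F = 100·3142.2/1029.8 = 305.13 %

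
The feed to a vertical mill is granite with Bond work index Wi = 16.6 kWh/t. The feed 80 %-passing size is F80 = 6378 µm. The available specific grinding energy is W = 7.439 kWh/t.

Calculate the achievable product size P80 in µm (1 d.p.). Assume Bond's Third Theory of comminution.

P80 = 304.2 µm

W = 10·Wi·(P80^(-½) − F80^(-½))
P80^-0.5 = F80^-0.5 + W/(10 Wi)
  = 7.4390/(10·16.6) + 1/√6378 = 0.044813 + 0.012522 = 0.057335
P80 = (1/0.057335)² = 17.4414² = 304.20 µm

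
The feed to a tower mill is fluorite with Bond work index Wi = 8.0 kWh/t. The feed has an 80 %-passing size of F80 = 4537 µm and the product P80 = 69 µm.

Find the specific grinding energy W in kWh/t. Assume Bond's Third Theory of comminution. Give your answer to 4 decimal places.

W = 8.4432 kWh/t

W = 10·Wi·(P80^(-½) − F80^(-½))
1/√69 = 0.120386;  1/√4537 = 0.014846
W = 10·8.0·(0.120386 − 0.014846) = 8.4432 kWh/t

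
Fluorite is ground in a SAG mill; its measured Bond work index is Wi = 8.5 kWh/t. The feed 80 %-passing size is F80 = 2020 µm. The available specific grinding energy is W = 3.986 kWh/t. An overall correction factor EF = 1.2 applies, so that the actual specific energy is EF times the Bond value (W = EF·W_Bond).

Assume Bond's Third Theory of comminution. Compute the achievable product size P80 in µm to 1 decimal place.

W = 10 Wi (P80^-0.5 − F80^-0.5)
W_Bond = W / EF = 3.986 / 1.2 = 3.3217 kWh/t
P80^(−½) = W_Bond/(10 Wi) + F80^(−½)
  = 3.3217/(10·8.5) + 1/√2020 = 0.039078 + 0.022250 = 0.061328
P80 = (1/0.061328)² = 16.3057² = 265.88 µm

P80 = 265.9 µm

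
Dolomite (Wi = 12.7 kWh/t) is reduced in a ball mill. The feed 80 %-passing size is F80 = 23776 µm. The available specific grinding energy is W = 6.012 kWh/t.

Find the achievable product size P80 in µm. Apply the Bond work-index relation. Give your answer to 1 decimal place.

P80 = 345.2 µm

W = 10·Wi·(P80^(-½) − F80^(-½))
1/√P80 = 1/√F80 + W/(10·Wi)
  = 6.0120/(10·12.7) + 1/√23776 = 0.047339 + 0.006485 = 0.053824
P80 = (1/0.053824)² = 18.5791² = 345.18 µm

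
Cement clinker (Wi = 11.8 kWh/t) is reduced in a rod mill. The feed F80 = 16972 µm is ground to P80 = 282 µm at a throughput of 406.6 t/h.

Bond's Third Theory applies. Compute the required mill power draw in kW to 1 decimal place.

P = 2488.8 kW

W = 10·Wi·(P80^(-½) − F80^(-½))
W = 10·11.8·(1/√282 − 1/√16972) = 10·11.8·(0.051873) = 6.1210 kWh/t
P = W·T = 6.1210·406.6 = 2488.8 kW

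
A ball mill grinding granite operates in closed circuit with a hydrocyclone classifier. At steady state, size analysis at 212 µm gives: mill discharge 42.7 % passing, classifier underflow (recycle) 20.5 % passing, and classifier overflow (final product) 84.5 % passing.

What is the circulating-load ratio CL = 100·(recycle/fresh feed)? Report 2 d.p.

Classifier node, passing 212 µm:
Fd + Rd = Ru + Fo ⇒ R/F = (o−d)/(d−u)
r = (84.5 − 42.7)/(42.7 − 20.5) = 41.8/22.2 = 1.8829
CL = 100·r = 188.29 %

CL = 188.29 %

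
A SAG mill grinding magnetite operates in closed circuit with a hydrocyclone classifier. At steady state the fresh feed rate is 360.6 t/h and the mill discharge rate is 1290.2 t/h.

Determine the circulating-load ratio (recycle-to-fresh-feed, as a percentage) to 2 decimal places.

CL = 257.79 %

Steady state: M = F + R.
R = M − F = 1290.2 − 360.6 = 929.6 t/h
CL = 100·R/F = 100·929.6/360.6 = 257.79 %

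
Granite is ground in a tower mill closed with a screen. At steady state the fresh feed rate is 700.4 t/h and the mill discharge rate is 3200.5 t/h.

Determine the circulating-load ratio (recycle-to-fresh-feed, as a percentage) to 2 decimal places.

M = F + R at steady state, so:
R = M − F = 3200.5 − 700.4 = 2500.1 t/h
CL = 100·R/F = 100·2500.1/700.4 = 356.95 %

CL = 356.95 %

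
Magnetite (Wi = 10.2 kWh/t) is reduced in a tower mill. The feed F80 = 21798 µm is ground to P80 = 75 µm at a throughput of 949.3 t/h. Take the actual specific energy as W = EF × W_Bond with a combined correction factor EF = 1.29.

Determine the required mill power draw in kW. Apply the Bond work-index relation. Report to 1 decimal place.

P = 13577.2 kW

Bond:  W = 10 Wi (1/√P − 1/√F)
W = 10·10.2·(1/√75 − 1/√21798) = 10·10.2·(0.108697) = 11.0871 kWh/t
Corrected W = EF·W_Bond = 1.29·11.0871 = 14.3023 kWh/t
Mill draw = 14.3023 × 949.3 = 13577.2 kW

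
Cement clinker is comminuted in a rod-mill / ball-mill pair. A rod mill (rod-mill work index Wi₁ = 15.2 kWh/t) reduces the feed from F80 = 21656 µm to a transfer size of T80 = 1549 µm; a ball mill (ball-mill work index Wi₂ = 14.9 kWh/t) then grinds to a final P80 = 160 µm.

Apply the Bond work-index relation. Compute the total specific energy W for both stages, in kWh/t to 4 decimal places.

W = 10.8228 kWh/t

Bond:  W = 10 Wi (1/√P − 1/√F)
Stage 1 (21656→1549 µm, Wi₁=15.2): W₁ = 10·15.2·(0.025408 − 0.006795) = 2.8292 kWh/t
Stage 2 (1549→160 µm, Wi₂=14.9): W₂ = 10·14.9·(0.079057 − 0.025408) = 7.9937 kWh/t
W = W₁ + W₂ = 2.8292 + 7.9937 = 10.8228 kWh/t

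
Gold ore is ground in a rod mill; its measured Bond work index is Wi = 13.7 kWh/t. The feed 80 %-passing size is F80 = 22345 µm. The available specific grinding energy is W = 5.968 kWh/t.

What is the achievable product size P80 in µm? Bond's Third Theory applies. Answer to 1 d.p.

W = 10·Wi·(P80^(-½) − F80^(-½))
1/√P80 = 1/√F80 + W/(10·Wi)
  = 5.9680/(10·13.7) + 1/√22345 = 0.043562 + 0.006690 = 0.050252
P80 = (1/0.050252)² = 19.8998² = 396.00 µm

P80 = 396.0 µm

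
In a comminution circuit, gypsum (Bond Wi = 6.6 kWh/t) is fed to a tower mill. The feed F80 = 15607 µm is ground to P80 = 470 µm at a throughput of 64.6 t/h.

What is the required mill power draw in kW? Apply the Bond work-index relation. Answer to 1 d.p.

W = 10 Wi / √P80 − 10 Wi / √F80
W = 10·6.6·(1/√470 − 1/√15607) = 10·6.6·(0.038122) = 2.5160 kWh/t
P = W·T = 2.5160·64.6 = 162.5 kW

P = 162.5 kW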